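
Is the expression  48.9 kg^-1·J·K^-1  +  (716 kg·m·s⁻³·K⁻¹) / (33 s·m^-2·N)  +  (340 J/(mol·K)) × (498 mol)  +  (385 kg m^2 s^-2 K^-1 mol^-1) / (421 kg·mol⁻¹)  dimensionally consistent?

No

Dimensions:
  48.9 kg^-1·J·K^-1:  J·kg⁻¹·K⁻¹ = N·m·kg⁻¹·K⁻¹ = m²·s⁻²·K⁻¹
  (716 kg·m·s⁻³·K⁻¹) / (33 s·m^-2·N):  [kg·m·s⁻³·K⁻¹] / [kg·m⁻¹·s⁻¹] = m²·s⁻²·K⁻¹
  (340 J/(mol·K)) × (498 mol):  [kg·m²·s⁻²·K⁻¹·mol⁻¹] · [mol] = kg·m²·s⁻²·K⁻¹
  (385 kg m^2 s^-2 K^-1 mol^-1) / (421 kg·mol⁻¹):  [kg·m²·s⁻²·K⁻¹·mol⁻¹] / [kg·mol⁻¹] = m²·s⁻²·K⁻¹
The terms do not share a single dimension (kg·m²·s⁻²·K⁻¹ vs m²·s⁻²·K⁻¹).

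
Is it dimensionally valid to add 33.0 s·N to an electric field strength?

No

Expand each in SI base units:
  33.0 s·N:  N·s = kg·m·s⁻²·s = kg·m·s⁻¹
  an electric field strength:  [electric field strength] = kg·m·s⁻³·A⁻¹
kg·m·s⁻¹ ≠ kg·m·s⁻³·A⁻¹, so they cannot be added.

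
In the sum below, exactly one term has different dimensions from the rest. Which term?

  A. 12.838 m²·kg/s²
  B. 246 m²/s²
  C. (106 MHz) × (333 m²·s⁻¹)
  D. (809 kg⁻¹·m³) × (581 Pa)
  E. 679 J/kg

A.

Dimensions:
  A. kg·m²·s⁻²
  B. m²·s⁻²
  C. [s⁻¹] · [m²·s⁻¹] = m²·s⁻²
  D. [kg⁻¹·m³] · [kg·m⁻¹·s⁻²] = m²·s⁻²
  E. J·kg⁻¹ = N·m·kg⁻¹ = m²·s⁻²
All reduce to m²·s⁻² except A., which is kg·m²·s⁻².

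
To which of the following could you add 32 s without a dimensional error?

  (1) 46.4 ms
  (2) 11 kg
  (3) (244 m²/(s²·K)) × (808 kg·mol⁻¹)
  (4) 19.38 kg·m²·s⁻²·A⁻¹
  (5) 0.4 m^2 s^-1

(1)

Reference: s.
Each option:
  (1) s  ← same
  (2) kg
  (3) [m²·s⁻²·K⁻¹] · [kg·mol⁻¹] = kg·m²·s⁻²·K⁻¹·mol⁻¹
  (4) kg·m²·s⁻²·A⁻¹
  (5) m²·s⁻¹
Only (1) matches s.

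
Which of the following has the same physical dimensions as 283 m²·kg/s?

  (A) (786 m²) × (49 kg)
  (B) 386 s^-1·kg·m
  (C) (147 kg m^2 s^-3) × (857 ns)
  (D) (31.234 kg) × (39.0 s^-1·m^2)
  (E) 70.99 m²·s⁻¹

Reference: kg·m²·s⁻¹.
Each option:
  (A) [m²] · [kg] = kg·m²
  (B) kg·m·s⁻¹
  (C) [kg·m²·s⁻³] · [s] = kg·m²·s⁻²
  (D) [kg] · [m²·s⁻¹] = kg·m²·s⁻¹  ← same
  (E) m²·s⁻¹
Only (D) matches kg·m²·s⁻¹.

(D)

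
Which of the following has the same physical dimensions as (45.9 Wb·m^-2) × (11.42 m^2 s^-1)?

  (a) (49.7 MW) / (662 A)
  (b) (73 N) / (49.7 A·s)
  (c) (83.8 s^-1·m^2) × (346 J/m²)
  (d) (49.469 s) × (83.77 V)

(a)

Reference: [kg·s⁻²·A⁻¹] · [m²·s⁻¹] = kg·m²·s⁻³·A⁻¹.
Each option:
  (a) [kg·m²·s⁻³] / [A] = kg·m²·s⁻³·A⁻¹  ← same
  (b) [kg·m·s⁻²] / [s·A] = kg·m·s⁻³·A⁻¹
  (c) [m²·s⁻¹] · [kg·s⁻²] = kg·m²·s⁻³
  (d) [s] · [kg·m²·s⁻³·A⁻¹] = kg·m²·s⁻²·A⁻¹
Only (a) matches kg·m²·s⁻³·A⁻¹.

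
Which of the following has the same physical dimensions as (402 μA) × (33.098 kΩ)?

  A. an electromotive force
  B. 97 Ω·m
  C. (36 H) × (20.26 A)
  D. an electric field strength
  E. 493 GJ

Reference: [A] · [kg·m²·s⁻³·A⁻²] = kg·m²·s⁻³·A⁻¹.
Each option:
  A. [electromotive force] = kg·m²·s⁻³·A⁻¹  ← same
  B. Ω·m = V·A⁻¹·m = kg·m³·s⁻³·A⁻²
  C. [kg·m²·s⁻²·A⁻²] · [A] = kg·m²·s⁻²·A⁻¹
  D. [electric field strength] = kg·m·s⁻³·A⁻¹
  E. J = N·m = kg·m²·s⁻²
Only A. matches kg·m²·s⁻³·A⁻¹.

A.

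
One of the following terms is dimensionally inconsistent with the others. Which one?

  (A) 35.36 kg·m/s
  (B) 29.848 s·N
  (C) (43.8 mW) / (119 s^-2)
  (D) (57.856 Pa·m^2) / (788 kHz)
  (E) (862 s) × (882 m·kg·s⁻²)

Reduce each to base SI dimensions:
  (A) kg·m·s⁻¹
  (B) N·s = kg·m·s⁻²·s = kg·m·s⁻¹
  (C) [kg·m²·s⁻³] / [s⁻²] = kg·m²·s⁻¹
  (D) [kg·m·s⁻²] / [s⁻¹] = kg·m·s⁻¹
  (E) [s] · [kg·m·s⁻²] = kg·m·s⁻¹
All reduce to kg·m·s⁻¹ except (C), which is kg·m²·s⁻¹.

(C)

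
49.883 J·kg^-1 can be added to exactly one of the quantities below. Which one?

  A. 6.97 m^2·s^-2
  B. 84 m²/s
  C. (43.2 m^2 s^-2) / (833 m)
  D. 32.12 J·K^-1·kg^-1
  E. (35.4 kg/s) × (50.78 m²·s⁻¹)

A.

Reference: J·kg⁻¹ = N·m·kg⁻¹ = m²·s⁻².
Each option:
  A. m²·s⁻²  ← same
  B. m²·s⁻¹
  C. [m²·s⁻²] / [m] = m·s⁻²
  D. J·kg⁻¹·K⁻¹ = N·m·kg⁻¹·K⁻¹ = m²·s⁻²·K⁻¹
  E. [kg·s⁻¹] · [m²·s⁻¹] = kg·m²·s⁻²
Only A. matches m²·s⁻².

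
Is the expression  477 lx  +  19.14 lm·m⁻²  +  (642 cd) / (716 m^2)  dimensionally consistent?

Reduce each to base SI dimensions:
  477 lx:  lx = lm·m⁻² = m⁻²·cd
  19.14 lm·m⁻²:  lm·m⁻² = cd·m⁻² = m⁻²·cd
  (642 cd) / (716 m^2):  [cd] / [m²] = m⁻²·cd
Every term reduces to m⁻²·cd.

Yes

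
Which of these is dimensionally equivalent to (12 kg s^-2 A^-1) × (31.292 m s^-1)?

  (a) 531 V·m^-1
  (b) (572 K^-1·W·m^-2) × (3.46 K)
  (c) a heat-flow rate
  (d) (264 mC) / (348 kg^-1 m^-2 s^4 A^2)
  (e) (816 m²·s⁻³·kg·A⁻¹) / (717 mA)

(a)

Reference: [kg·s⁻²·A⁻¹] · [m·s⁻¹] = kg·m·s⁻³·A⁻¹.
Each option:
  (a) V·m⁻¹ = J·C⁻¹·m⁻¹ = kg·m·s⁻³·A⁻¹  ← same
  (b) [kg·s⁻³·K⁻¹] · [K] = kg·s⁻³
  (c) [heat-flow rate] = kg·m²·s⁻³
  (d) [s·A] / [kg⁻¹·m⁻²·s⁴·A²] = kg·m²·s⁻³·A⁻¹
  (e) [kg·m²·s⁻³·A⁻¹] / [A] = kg·m²·s⁻³·A⁻²
Only (a) matches kg·m·s⁻³·A⁻¹.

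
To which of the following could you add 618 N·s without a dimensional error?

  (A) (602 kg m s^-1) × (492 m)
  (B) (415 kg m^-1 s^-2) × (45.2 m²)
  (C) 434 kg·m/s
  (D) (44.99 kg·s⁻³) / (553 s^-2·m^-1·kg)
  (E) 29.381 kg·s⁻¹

Reference: N·s = kg·m·s⁻²·s = kg·m·s⁻¹.
Each option:
  (A) [kg·m·s⁻¹] · [m] = kg·m²·s⁻¹
  (B) [kg·m⁻¹·s⁻²] · [m²] = kg·m·s⁻²
  (C) kg·m·s⁻¹  ← same
  (D) [kg·s⁻³] / [kg·m⁻¹·s⁻²] = m·s⁻¹
  (E) kg·s⁻¹
Only (C) matches kg·m·s⁻¹.

(C)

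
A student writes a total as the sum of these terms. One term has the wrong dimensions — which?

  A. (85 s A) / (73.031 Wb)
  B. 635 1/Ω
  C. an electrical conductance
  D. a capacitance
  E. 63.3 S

D.

Expand each in SI base units:
  A. [s·A] / [kg·m²·s⁻²·A⁻¹] = kg⁻¹·m⁻²·s³·A²
  B. Ω⁻¹ = (V·A⁻¹)⁻¹ = kg⁻¹·m⁻²·s³·A²
  C. [electrical conductance] = kg⁻¹·m⁻²·s³·A²
  D. [capacitance] = kg⁻¹·m⁻²·s⁴·A²
  E. S = Ω⁻¹ = kg⁻¹·m⁻²·s³·A²
All reduce to kg⁻¹·m⁻²·s³·A² except D., which is kg⁻¹·m⁻²·s⁴·A².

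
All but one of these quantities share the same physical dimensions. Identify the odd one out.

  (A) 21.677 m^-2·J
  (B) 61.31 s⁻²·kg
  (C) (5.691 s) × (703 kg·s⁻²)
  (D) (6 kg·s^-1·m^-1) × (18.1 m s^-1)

In SI base units:
  (A) J·m⁻² = N·m·m⁻² = kg·s⁻²
  (B) kg·s⁻²
  (C) [s] · [kg·s⁻²] = kg·s⁻¹
  (D) [kg·m⁻¹·s⁻¹] · [m·s⁻¹] = kg·s⁻²
All reduce to kg·s⁻² except (C), which is kg·s⁻¹.

(C)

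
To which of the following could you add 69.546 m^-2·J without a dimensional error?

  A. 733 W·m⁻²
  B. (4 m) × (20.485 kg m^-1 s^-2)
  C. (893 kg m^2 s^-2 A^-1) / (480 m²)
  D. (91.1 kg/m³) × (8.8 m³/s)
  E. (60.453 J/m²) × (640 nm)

Reference: J·m⁻² = N·m·m⁻² = kg·s⁻².
Each option:
  A. W·m⁻² = J·s⁻¹·m⁻² = kg·s⁻³
  B. [m] · [kg·m⁻¹·s⁻²] = kg·s⁻²  ← same
  C. [kg·m²·s⁻²·A⁻¹] / [m²] = kg·s⁻²·A⁻¹
  D. [kg·m⁻³] · [m³·s⁻¹] = kg·s⁻¹
  E. [kg·s⁻²] · [m] = kg·m·s⁻²
Only B. matches kg·s⁻².

B.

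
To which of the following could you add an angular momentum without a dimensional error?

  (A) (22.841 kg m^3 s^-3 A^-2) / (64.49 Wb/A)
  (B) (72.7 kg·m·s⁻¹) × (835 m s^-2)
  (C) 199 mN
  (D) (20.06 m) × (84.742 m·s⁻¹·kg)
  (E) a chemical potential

(D)

Reference: [angular momentum] = kg·m²·s⁻¹.
Each option:
  (A) [kg·m³·s⁻³·A⁻²] / [kg·m²·s⁻²·A⁻²] = m·s⁻¹
  (B) [kg·m·s⁻¹] · [m·s⁻²] = kg·m²·s⁻³
  (C) N = kg·m·s⁻²
  (D) [m] · [kg·m·s⁻¹] = kg·m²·s⁻¹  ← same
  (E) [chemical potential] = kg·m²·s⁻²·mol⁻¹
Only (D) matches kg·m²·s⁻¹.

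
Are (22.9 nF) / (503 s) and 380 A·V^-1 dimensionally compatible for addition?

In SI base units:
  (22.9 nF) / (503 s):  [kg⁻¹·m⁻²·s⁴·A²] / [s] = kg⁻¹·m⁻²·s³·A²
  380 A·V^-1:  A·V⁻¹ = A·(J·C⁻¹)⁻¹ = kg⁻¹·m⁻²·s³·A²
Both are kg⁻¹·m⁻²·s³·A², so they have the same dimensions and can be added.

Yes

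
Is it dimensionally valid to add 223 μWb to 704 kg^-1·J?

Reduce each to base SI dimensions:
  223 μWb:  Wb = V·s = kg·m²·s⁻²·A⁻¹
  704 kg^-1·J:  J·kg⁻¹ = N·m·kg⁻¹ = m²·s⁻²
kg·m²·s⁻²·A⁻¹ ≠ m²·s⁻², so they cannot be added.

No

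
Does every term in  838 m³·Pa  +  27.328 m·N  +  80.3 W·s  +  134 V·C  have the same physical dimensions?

Reduce each to base SI dimensions:
  838 m³·Pa:  Pa·m³ = N·m⁻²·m³ = kg·m²·s⁻²
  27.328 m·N:  N·m = kg·m·s⁻²·m = kg·m²·s⁻²
  80.3 W·s:  W·s = J·s⁻¹·s = kg·m²·s⁻²
  134 V·C:  C·V = s·A·J·C⁻¹ = kg·m²·s⁻²
Every term reduces to kg·m²·s⁻².

Yes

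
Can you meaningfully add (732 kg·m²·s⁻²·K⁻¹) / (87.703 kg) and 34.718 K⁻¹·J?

No

Expand each in SI base units:
  (732 kg·m²·s⁻²·K⁻¹) / (87.703 kg):  [kg·m²·s⁻²·K⁻¹] / [kg] = m²·s⁻²·K⁻¹
  34.718 K⁻¹·J:  J·K⁻¹ = N·m·K⁻¹ = kg·m²·s⁻²·K⁻¹
m²·s⁻²·K⁻¹ ≠ kg·m²·s⁻²·K⁻¹, so they cannot be added.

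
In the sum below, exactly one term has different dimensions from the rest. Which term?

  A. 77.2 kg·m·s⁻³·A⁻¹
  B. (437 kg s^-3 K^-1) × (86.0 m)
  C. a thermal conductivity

A.

Work out the base dimensions of each:
  A. kg·m·s⁻³·A⁻¹
  B. [kg·s⁻³·K⁻¹] · [m] = kg·m·s⁻³·K⁻¹
  C. [thermal conductivity] = kg·m·s⁻³·K⁻¹
All reduce to kg·m·s⁻³·K⁻¹ except A., which is kg·m·s⁻³·A⁻¹.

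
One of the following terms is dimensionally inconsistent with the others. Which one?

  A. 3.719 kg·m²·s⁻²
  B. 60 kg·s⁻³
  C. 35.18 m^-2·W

A.

In SI base units:
  A. kg·m²·s⁻²
  B. kg·s⁻³
  C. W·m⁻² = J·s⁻¹·m⁻² = kg·s⁻³
All reduce to kg·s⁻³ except A., which is kg·m²·s⁻².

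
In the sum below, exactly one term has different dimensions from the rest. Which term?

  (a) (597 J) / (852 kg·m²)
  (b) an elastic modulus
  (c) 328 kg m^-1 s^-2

(a)

Expand each in SI base units:
  (a) [kg·m²·s⁻²] / [kg·m²] = s⁻²
  (b) [elastic modulus] = kg·m⁻¹·s⁻²
  (c) kg·m⁻¹·s⁻²
All reduce to kg·m⁻¹·s⁻² except (a), which is s⁻².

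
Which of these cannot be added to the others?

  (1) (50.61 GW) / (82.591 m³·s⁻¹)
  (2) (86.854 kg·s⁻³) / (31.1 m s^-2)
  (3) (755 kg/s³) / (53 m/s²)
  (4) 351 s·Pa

(1)

Expand each in SI base units:
  (1) [kg·m²·s⁻³] / [m³·s⁻¹] = kg·m⁻¹·s⁻²
  (2) [kg·s⁻³] / [m·s⁻²] = kg·m⁻¹·s⁻¹
  (3) [kg·s⁻³] / [m·s⁻²] = kg·m⁻¹·s⁻¹
  (4) Pa·s = N·m⁻²·s = kg·m⁻¹·s⁻¹
All reduce to kg·m⁻¹·s⁻¹ except (1), which is kg·m⁻¹·s⁻².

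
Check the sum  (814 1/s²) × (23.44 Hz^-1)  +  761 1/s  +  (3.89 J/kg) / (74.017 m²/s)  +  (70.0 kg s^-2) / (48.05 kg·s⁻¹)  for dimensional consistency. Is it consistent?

Yes

Work out the base dimensions of each:
  (814 1/s²) × (23.44 Hz^-1):  [s⁻²] · [s] = s⁻¹
  761 1/s:  s⁻¹
  (3.89 J/kg) / (74.017 m²/s):  [m²·s⁻²] / [m²·s⁻¹] = s⁻¹
  (70.0 kg s^-2) / (48.05 kg·s⁻¹):  [kg·s⁻²] / [kg·s⁻¹] = s⁻¹
Every term reduces to s⁻¹.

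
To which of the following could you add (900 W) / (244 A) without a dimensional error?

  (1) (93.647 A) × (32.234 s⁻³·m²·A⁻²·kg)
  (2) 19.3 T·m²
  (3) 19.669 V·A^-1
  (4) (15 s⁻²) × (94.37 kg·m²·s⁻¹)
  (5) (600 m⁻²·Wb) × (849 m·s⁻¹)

(1)

Reference: [kg·m²·s⁻³] / [A] = kg·m²·s⁻³·A⁻¹.
Each option:
  (1) [A] · [kg·m²·s⁻³·A⁻²] = kg·m²·s⁻³·A⁻¹  ← same
  (2) T·m² = Wb·m⁻²·m² = kg·m²·s⁻²·A⁻¹
  (3) V·A⁻¹ = J·C⁻¹·A⁻¹ = kg·m²·s⁻³·A⁻²
  (4) [s⁻²] · [kg·m²·s⁻¹] = kg·m²·s⁻³
  (5) [kg·s⁻²·A⁻¹] · [m·s⁻¹] = kg·m·s⁻³·A⁻¹
Only (1) matches kg·m²·s⁻³·A⁻¹.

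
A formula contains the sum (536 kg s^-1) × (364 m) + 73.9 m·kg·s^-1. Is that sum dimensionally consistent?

Reduce each to base SI dimensions:
  (536 kg s^-1) × (364 m):  [kg·s⁻¹] · [m] = kg·m·s⁻¹
  73.9 m·kg·s^-1:  kg·m·s⁻¹
Both are kg·m·s⁻¹, so they have the same dimensions and can be added.

Yes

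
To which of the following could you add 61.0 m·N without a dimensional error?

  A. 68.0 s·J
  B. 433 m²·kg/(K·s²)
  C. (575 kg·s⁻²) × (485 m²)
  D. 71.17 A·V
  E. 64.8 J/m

C.

Reference: N·m = kg·m·s⁻²·m = kg·m²·s⁻².
Each option:
  A. J·s = N·m·s = kg·m²·s⁻¹
  B. kg·m²·s⁻²·K⁻¹
  C. [kg·s⁻²] · [m²] = kg·m²·s⁻²  ← same
  D. V·A = J·C⁻¹·A = kg·m²·s⁻³
  E. J·m⁻¹ = N·m·m⁻¹ = kg·m·s⁻²
Only C. matches kg·m²·s⁻².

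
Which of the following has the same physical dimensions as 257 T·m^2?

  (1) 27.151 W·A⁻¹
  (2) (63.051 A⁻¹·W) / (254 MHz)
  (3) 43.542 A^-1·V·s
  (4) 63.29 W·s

Reference: T·m² = Wb·m⁻²·m² = kg·m²·s⁻²·A⁻¹.
Each option:
  (1) W·A⁻¹ = J·s⁻¹·A⁻¹ = kg·m²·s⁻³·A⁻¹
  (2) [kg·m²·s⁻³·A⁻¹] / [s⁻¹] = kg·m²·s⁻²·A⁻¹  ← same
  (3) V·s·A⁻¹ = J·C⁻¹·s·A⁻¹ = kg·m²·s⁻²·A⁻²
  (4) W·s = J·s⁻¹·s = kg·m²·s⁻²
Only (2) matches kg·m²·s⁻²·A⁻¹.

(2)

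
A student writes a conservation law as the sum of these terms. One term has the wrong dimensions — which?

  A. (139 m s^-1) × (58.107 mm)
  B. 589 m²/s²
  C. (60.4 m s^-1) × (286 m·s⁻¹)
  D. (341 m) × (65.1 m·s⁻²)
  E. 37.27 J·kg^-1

Work out the base dimensions of each:
  A. [m·s⁻¹] · [m] = m²·s⁻¹
  B. m²·s⁻²
  C. [m·s⁻¹] · [m·s⁻¹] = m²·s⁻²
  D. [m] · [m·s⁻²] = m²·s⁻²
  E. J·kg⁻¹ = N·m·kg⁻¹ = m²·s⁻²
All reduce to m²·s⁻² except A., which is m²·s⁻¹.

A.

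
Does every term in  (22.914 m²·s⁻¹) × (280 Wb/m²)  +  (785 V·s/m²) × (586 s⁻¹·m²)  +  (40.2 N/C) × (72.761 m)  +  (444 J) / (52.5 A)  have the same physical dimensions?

Expand each in SI base units:
  (22.914 m²·s⁻¹) × (280 Wb/m²):  [m²·s⁻¹] · [kg·s⁻²·A⁻¹] = kg·m²·s⁻³·A⁻¹
  (785 V·s/m²) × (586 s⁻¹·m²):  [kg·s⁻²·A⁻¹] · [m²·s⁻¹] = kg·m²·s⁻³·A⁻¹
  (40.2 N/C) × (72.761 m):  [kg·m·s⁻³·A⁻¹] · [m] = kg·m²·s⁻³·A⁻¹
  (444 J) / (52.5 A):  [kg·m²·s⁻²] / [A] = kg·m²·s⁻²·A⁻¹
The terms do not share a single dimension (kg·m²·s⁻²·A⁻¹ vs kg·m²·s⁻³·A⁻¹).

No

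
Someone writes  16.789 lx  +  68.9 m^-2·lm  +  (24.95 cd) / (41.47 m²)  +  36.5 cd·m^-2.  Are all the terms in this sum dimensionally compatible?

Yes

Reduce each to base SI dimensions:
  16.789 lx:  lx = lm·m⁻² = m⁻²·cd
  68.9 m^-2·lm:  lm·m⁻² = cd·m⁻² = m⁻²·cd
  (24.95 cd) / (41.47 m²):  [cd] / [m²] = m⁻²·cd
  36.5 cd·m^-2:  cd·m⁻² = m⁻²·cd
Every term reduces to m⁻²·cd.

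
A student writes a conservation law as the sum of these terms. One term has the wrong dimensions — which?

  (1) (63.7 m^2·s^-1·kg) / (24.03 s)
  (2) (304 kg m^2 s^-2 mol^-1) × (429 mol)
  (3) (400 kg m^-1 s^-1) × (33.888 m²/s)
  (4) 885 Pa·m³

Expand each in SI base units:
  (1) [kg·m²·s⁻¹] / [s] = kg·m²·s⁻²
  (2) [kg·m²·s⁻²·mol⁻¹] · [mol] = kg·m²·s⁻²
  (3) [kg·m⁻¹·s⁻¹] · [m²·s⁻¹] = kg·m·s⁻²
  (4) Pa·m³ = N·m⁻²·m³ = kg·m²·s⁻²
All reduce to kg·m²·s⁻² except (3), which is kg·m·s⁻².

(3)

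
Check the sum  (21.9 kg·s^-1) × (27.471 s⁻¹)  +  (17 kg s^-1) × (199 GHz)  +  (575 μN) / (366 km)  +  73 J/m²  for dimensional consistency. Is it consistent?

Yes

Dimensions:
  (21.9 kg·s^-1) × (27.471 s⁻¹):  [kg·s⁻¹] · [s⁻¹] = kg·s⁻²
  (17 kg s^-1) × (199 GHz):  [kg·s⁻¹] · [s⁻¹] = kg·s⁻²
  (575 μN) / (366 km):  [kg·m·s⁻²] / [m] = kg·s⁻²
  73 J/m²:  J·m⁻² = N·m·m⁻² = kg·s⁻²
Every term reduces to kg·s⁻².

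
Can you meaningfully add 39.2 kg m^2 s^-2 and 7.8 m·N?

Yes

Dimensions:
  39.2 kg m^2 s^-2:  kg·m²·s⁻²
  7.8 m·N:  N·m = kg·m·s⁻²·m = kg·m²·s⁻²
Both are kg·m²·s⁻², so they have the same dimensions and can be added.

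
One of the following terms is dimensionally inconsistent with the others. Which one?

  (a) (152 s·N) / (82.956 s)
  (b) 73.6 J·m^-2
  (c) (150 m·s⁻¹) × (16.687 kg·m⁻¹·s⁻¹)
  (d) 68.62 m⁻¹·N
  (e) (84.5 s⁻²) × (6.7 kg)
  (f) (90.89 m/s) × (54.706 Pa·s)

(a)

Dimensions:
  (a) [kg·m·s⁻¹] / [s] = kg·m·s⁻²
  (b) J·m⁻² = N·m·m⁻² = kg·s⁻²
  (c) [m·s⁻¹] · [kg·m⁻¹·s⁻¹] = kg·s⁻²
  (d) N·m⁻¹ = kg·m·s⁻²·m⁻¹ = kg·s⁻²
  (e) [s⁻²] · [kg] = kg·s⁻²
  (f) [m·s⁻¹] · [kg·m⁻¹·s⁻¹] = kg·s⁻²
All reduce to kg·s⁻² except (a), which is kg·m·s⁻².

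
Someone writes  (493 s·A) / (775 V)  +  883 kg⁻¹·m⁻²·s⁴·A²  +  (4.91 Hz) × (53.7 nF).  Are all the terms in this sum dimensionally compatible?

No

Work out the base dimensions of each:
  (493 s·A) / (775 V):  [s·A] / [kg·m²·s⁻³·A⁻¹] = kg⁻¹·m⁻²·s⁴·A²
  883 kg⁻¹·m⁻²·s⁴·A²:  kg⁻¹·m⁻²·s⁴·A²
  (4.91 Hz) × (53.7 nF):  [s⁻¹] · [kg⁻¹·m⁻²·s⁴·A²] = kg⁻¹·m⁻²·s³·A²
The terms do not share a single dimension (kg⁻¹·m⁻²·s³·A² vs kg⁻¹·m⁻²·s⁴·A²).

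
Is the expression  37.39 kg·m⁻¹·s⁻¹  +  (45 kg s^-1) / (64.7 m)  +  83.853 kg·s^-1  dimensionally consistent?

No

Expand each in SI base units:
  37.39 kg·m⁻¹·s⁻¹:  kg·m⁻¹·s⁻¹
  (45 kg s^-1) / (64.7 m):  [kg·s⁻¹] / [m] = kg·m⁻¹·s⁻¹
  83.853 kg·s^-1:  kg·s⁻¹
The terms do not share a single dimension (kg·m⁻¹·s⁻¹ vs kg·s⁻¹).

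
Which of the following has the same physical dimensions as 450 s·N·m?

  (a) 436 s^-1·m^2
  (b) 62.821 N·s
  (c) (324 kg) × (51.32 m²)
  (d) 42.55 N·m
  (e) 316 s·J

(e)

Reference: N·m·s = kg·m·s⁻²·m·s = kg·m²·s⁻¹.
Each option:
  (a) m²·s⁻¹
  (b) N·s = kg·m·s⁻²·s = kg·m·s⁻¹
  (c) [kg] · [m²] = kg·m²
  (d) N·m = kg·m·s⁻²·m = kg·m²·s⁻²
  (e) J·s = N·m·s = kg·m²·s⁻¹  ← same
Only (e) matches kg·m²·s⁻¹.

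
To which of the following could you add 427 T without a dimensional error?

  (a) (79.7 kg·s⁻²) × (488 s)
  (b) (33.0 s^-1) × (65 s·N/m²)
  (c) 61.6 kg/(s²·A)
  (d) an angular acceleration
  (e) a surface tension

(c)

Reference: T = Wb·m⁻² = kg·s⁻²·A⁻¹.
Each option:
  (a) [kg·s⁻²] · [s] = kg·s⁻¹
  (b) [s⁻¹] · [kg·m⁻¹·s⁻¹] = kg·m⁻¹·s⁻²
  (c) kg·s⁻²·A⁻¹  ← same
  (d) [angular acceleration] = s⁻²
  (e) [surface tension] = kg·s⁻²
Only (c) matches kg·s⁻²·A⁻¹.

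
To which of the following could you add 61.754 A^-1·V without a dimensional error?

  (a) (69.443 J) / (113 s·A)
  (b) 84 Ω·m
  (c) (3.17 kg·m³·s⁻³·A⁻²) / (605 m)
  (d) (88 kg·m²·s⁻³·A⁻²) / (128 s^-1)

Reference: V·A⁻¹ = J·C⁻¹·A⁻¹ = kg·m²·s⁻³·A⁻².
Each option:
  (a) [kg·m²·s⁻²] / [s·A] = kg·m²·s⁻³·A⁻¹
  (b) Ω·m = V·A⁻¹·m = kg·m³·s⁻³·A⁻²
  (c) [kg·m³·s⁻³·A⁻²] / [m] = kg·m²·s⁻³·A⁻²  ← same
  (d) [kg·m²·s⁻³·A⁻²] / [s⁻¹] = kg·m²·s⁻²·A⁻²
Only (c) matches kg·m²·s⁻³·A⁻².

(c)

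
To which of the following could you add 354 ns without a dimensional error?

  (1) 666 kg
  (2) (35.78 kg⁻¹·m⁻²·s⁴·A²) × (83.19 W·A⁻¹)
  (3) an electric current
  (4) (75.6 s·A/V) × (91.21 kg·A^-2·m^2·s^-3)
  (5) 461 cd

Reference: s.
Each option:
  (1) kg
  (2) [kg⁻¹·m⁻²·s⁴·A²] · [kg·m²·s⁻³·A⁻¹] = s·A
  (3) [electric current] = A
  (4) [kg⁻¹·m⁻²·s⁴·A²] · [kg·m²·s⁻³·A⁻²] = s  ← same
  (5) cd
Only (4) matches s.

(4)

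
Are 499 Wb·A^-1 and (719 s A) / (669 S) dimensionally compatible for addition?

Reduce each to base SI dimensions:
  499 Wb·A^-1:  Wb·A⁻¹ = V·s·A⁻¹ = kg·m²·s⁻²·A⁻²
  (719 s A) / (669 S):  [s·A] / [kg⁻¹·m⁻²·s³·A²] = kg·m²·s⁻²·A⁻¹
kg·m²·s⁻²·A⁻² ≠ kg·m²·s⁻²·A⁻¹, so they cannot be added.

No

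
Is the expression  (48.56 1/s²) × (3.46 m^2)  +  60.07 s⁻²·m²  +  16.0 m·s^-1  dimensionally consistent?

Dimensions:
  (48.56 1/s²) × (3.46 m^2):  [s⁻²] · [m²] = m²·s⁻²
  60.07 s⁻²·m²:  m²·s⁻²
  16.0 m·s^-1:  m·s⁻¹
The terms do not share a single dimension (m²·s⁻² vs m·s⁻¹).

No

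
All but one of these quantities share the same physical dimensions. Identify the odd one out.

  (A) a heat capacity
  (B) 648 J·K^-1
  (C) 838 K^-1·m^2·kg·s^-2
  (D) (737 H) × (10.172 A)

Dimensions:
  (A) [heat capacity] = kg·m²·s⁻²·K⁻¹
  (B) J·K⁻¹ = N·m·K⁻¹ = kg·m²·s⁻²·K⁻¹
  (C) kg·m²·s⁻²·K⁻¹
  (D) [kg·m²·s⁻²·A⁻²] · [A] = kg·m²·s⁻²·A⁻¹
All reduce to kg·m²·s⁻²·K⁻¹ except (D), which is kg·m²·s⁻²·A⁻¹.

(D)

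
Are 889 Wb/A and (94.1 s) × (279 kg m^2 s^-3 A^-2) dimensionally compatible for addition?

Yes

In SI base units:
  889 Wb/A:  Wb·A⁻¹ = V·s·A⁻¹ = kg·m²·s⁻²·A⁻²
  (94.1 s) × (279 kg m^2 s^-3 A^-2):  [s] · [kg·m²·s⁻³·A⁻²] = kg·m²·s⁻²·A⁻²
Both are kg·m²·s⁻²·A⁻², so they have the same dimensions and can be added.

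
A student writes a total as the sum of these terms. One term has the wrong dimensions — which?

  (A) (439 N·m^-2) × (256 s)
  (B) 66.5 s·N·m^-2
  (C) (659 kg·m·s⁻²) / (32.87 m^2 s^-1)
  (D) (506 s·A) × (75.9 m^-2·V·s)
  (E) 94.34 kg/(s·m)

Work out the base dimensions of each:
  (A) [kg·m⁻¹·s⁻²] · [s] = kg·m⁻¹·s⁻¹
  (B) N·s·m⁻² = kg·m·s⁻²·s·m⁻² = kg·m⁻¹·s⁻¹
  (C) [kg·m·s⁻²] / [m²·s⁻¹] = kg·m⁻¹·s⁻¹
  (D) [s·A] · [kg·s⁻²·A⁻¹] = kg·s⁻¹
  (E) kg·m⁻¹·s⁻¹
All reduce to kg·m⁻¹·s⁻¹ except (D), which is kg·s⁻¹.

(D)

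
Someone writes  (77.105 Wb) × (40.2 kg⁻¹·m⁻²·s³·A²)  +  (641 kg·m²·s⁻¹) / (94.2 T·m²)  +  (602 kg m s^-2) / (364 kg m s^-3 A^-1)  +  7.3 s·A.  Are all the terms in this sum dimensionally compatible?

Yes

Dimensions:
  (77.105 Wb) × (40.2 kg⁻¹·m⁻²·s³·A²):  [kg·m²·s⁻²·A⁻¹] · [kg⁻¹·m⁻²·s³·A²] = s·A
  (641 kg·m²·s⁻¹) / (94.2 T·m²):  [kg·m²·s⁻¹] / [kg·m²·s⁻²·A⁻¹] = s·A
  (602 kg m s^-2) / (364 kg m s^-3 A^-1):  [kg·m·s⁻²] / [kg·m·s⁻³·A⁻¹] = s·A
  7.3 s·A:  A·s = s·A
Every term reduces to s·A.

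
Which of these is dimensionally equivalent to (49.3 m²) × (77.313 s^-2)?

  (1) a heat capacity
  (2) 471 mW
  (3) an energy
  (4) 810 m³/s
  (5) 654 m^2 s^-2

Reference: [m²] · [s⁻²] = m²·s⁻².
Each option:
  (1) [heat capacity] = kg·m²·s⁻²·K⁻¹
  (2) W = J·s⁻¹ = kg·m²·s⁻³
  (3) [energy] = kg·m²·s⁻²
  (4) m³·s⁻¹
  (5) m²·s⁻²  ← same
Only (5) matches m²·s⁻².

(5)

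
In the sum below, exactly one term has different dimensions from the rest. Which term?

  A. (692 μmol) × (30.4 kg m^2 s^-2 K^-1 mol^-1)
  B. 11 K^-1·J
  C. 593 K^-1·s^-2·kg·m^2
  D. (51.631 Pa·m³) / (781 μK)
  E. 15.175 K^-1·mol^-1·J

In SI base units:
  A. [mol] · [kg·m²·s⁻²·K⁻¹·mol⁻¹] = kg·m²·s⁻²·K⁻¹
  B. J·K⁻¹ = N·m·K⁻¹ = kg·m²·s⁻²·K⁻¹
  C. kg·m²·s⁻²·K⁻¹
  D. [kg·m²·s⁻²] / [K] = kg·m²·s⁻²·K⁻¹
  E. J·mol⁻¹·K⁻¹ = N·m·mol⁻¹·K⁻¹ = kg·m²·s⁻²·K⁻¹·mol⁻¹
All reduce to kg·m²·s⁻²·K⁻¹ except E., which is kg·m²·s⁻²·K⁻¹·mol⁻¹.

E.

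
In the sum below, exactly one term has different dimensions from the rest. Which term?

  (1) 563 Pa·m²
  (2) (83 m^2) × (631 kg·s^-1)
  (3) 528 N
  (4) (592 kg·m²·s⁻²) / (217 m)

Reduce each to base SI dimensions:
  (1) Pa·m² = N·m⁻²·m² = kg·m·s⁻²
  (2) [m²] · [kg·s⁻¹] = kg·m²·s⁻¹
  (3) N = kg·m·s⁻²
  (4) [kg·m²·s⁻²] / [m] = kg·m·s⁻²
All reduce to kg·m·s⁻² except (2), which is kg·m²·s⁻¹.

(2)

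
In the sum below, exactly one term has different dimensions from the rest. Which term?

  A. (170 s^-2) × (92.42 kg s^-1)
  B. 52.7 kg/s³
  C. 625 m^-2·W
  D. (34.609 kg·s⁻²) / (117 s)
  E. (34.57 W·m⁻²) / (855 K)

E.

Reduce each to base SI dimensions:
  A. [s⁻²] · [kg·s⁻¹] = kg·s⁻³
  B. kg·s⁻³
  C. W·m⁻² = J·s⁻¹·m⁻² = kg·s⁻³
  D. [kg·s⁻²] / [s] = kg·s⁻³
  E. [kg·s⁻³] / [K] = kg·s⁻³·K⁻¹
All reduce to kg·s⁻³ except E., which is kg·s⁻³·K⁻¹.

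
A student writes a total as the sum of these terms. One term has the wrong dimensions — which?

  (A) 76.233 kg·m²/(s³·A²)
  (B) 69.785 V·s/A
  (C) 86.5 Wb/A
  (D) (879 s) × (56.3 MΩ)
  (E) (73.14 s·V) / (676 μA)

Expand each in SI base units:
  (A) kg·m²·s⁻³·A⁻²
  (B) V·s·A⁻¹ = J·C⁻¹·s·A⁻¹ = kg·m²·s⁻²·A⁻²
  (C) Wb·A⁻¹ = V·s·A⁻¹ = kg·m²·s⁻²·A⁻²
  (D) [s] · [kg·m²·s⁻³·A⁻²] = kg·m²·s⁻²·A⁻²
  (E) [kg·m²·s⁻²·A⁻¹] / [A] = kg·m²·s⁻²·A⁻²
All reduce to kg·m²·s⁻²·A⁻² except (A), which is kg·m²·s⁻³·A⁻².

(A)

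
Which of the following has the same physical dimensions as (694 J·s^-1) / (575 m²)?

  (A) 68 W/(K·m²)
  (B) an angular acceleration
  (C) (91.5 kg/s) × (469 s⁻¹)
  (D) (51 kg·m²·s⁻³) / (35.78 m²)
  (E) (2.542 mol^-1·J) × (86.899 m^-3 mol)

(D)

Reference: [kg·m²·s⁻³] / [m²] = kg·s⁻³.
Each option:
  (A) W·m⁻²·K⁻¹ = J·s⁻¹·m⁻²·K⁻¹ = kg·s⁻³·K⁻¹
  (B) [angular acceleration] = s⁻²
  (C) [kg·s⁻¹] · [s⁻¹] = kg·s⁻²
  (D) [kg·m²·s⁻³] / [m²] = kg·s⁻³  ← same
  (E) [kg·m²·s⁻²·mol⁻¹] · [m⁻³·mol] = kg·m⁻¹·s⁻²
Only (D) matches kg·s⁻³.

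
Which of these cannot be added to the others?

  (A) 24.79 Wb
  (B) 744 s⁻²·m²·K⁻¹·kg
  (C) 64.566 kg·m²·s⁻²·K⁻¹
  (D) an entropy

Dimensions:
  (A) Wb = V·s = kg·m²·s⁻²·A⁻¹
  (B) kg·m²·s⁻²·K⁻¹
  (C) kg·m²·s⁻²·K⁻¹
  (D) [entropy] = kg·m²·s⁻²·K⁻¹
All reduce to kg·m²·s⁻²·K⁻¹ except (A), which is kg·m²·s⁻²·A⁻¹.

(A)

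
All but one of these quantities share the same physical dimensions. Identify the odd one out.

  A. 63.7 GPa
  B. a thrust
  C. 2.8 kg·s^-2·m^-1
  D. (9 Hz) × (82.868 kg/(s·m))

Expand each in SI base units:
  A. Pa = N·m⁻² = kg·m⁻¹·s⁻²
  B. [thrust] = kg·m·s⁻²
  C. kg·m⁻¹·s⁻²
  D. [s⁻¹] · [kg·m⁻¹·s⁻¹] = kg·m⁻¹·s⁻²
All reduce to kg·m⁻¹·s⁻² except B., which is kg·m·s⁻².

B.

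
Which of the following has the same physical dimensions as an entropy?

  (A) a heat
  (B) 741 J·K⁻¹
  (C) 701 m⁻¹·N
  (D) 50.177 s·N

(B)

Reference: [entropy] = kg·m²·s⁻²·K⁻¹.
Each option:
  (A) [heat] = kg·m²·s⁻²
  (B) J·K⁻¹ = N·m·K⁻¹ = kg·m²·s⁻²·K⁻¹  ← same
  (C) N·m⁻¹ = kg·m·s⁻²·m⁻¹ = kg·s⁻²
  (D) N·s = kg·m·s⁻²·s = kg·m·s⁻¹
Only (B) matches kg·m²·s⁻²·K⁻¹.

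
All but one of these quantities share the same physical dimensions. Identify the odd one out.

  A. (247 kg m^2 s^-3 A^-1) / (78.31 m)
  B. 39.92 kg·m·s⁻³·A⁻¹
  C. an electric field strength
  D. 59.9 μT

Expand each in SI base units:
  A. [kg·m²·s⁻³·A⁻¹] / [m] = kg·m·s⁻³·A⁻¹
  B. kg·m·s⁻³·A⁻¹
  C. [electric field strength] = kg·m·s⁻³·A⁻¹
  D. T = Wb·m⁻² = kg·s⁻²·A⁻¹
All reduce to kg·m·s⁻³·A⁻¹ except D., which is kg·s⁻²·A⁻¹.

D.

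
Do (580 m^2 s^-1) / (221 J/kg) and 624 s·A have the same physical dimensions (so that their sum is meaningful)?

Work out the base dimensions of each:
  (580 m^2 s^-1) / (221 J/kg):  [m²·s⁻¹] / [m²·s⁻²] = s
  624 s·A:  A·s = s·A
s ≠ s·A, so they cannot be added.

No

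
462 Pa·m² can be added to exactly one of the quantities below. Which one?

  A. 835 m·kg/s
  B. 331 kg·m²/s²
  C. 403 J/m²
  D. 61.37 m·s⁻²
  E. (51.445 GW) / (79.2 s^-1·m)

Reference: Pa·m² = N·m⁻²·m² = kg·m·s⁻².
Each option:
  A. kg·m·s⁻¹
  B. kg·m²·s⁻²
  C. J·m⁻² = N·m·m⁻² = kg·s⁻²
  D. m·s⁻²
  E. [kg·m²·s⁻³] / [m·s⁻¹] = kg·m·s⁻²  ← same
Only E. matches kg·m·s⁻².

E.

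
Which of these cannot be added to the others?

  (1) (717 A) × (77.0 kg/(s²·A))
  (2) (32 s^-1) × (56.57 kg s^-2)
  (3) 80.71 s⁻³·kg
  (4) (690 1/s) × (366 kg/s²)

(1)

Dimensions:
  (1) [A] · [kg·s⁻²·A⁻¹] = kg·s⁻²
  (2) [s⁻¹] · [kg·s⁻²] = kg·s⁻³
  (3) kg·s⁻³
  (4) [s⁻¹] · [kg·s⁻²] = kg·s⁻³
All reduce to kg·s⁻³ except (1), which is kg·s⁻².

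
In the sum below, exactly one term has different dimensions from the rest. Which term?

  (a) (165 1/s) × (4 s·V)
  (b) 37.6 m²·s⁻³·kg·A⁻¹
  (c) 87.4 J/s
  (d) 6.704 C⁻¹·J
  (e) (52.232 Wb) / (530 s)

(c)

Reduce each to base SI dimensions:
  (a) [s⁻¹] · [kg·m²·s⁻²·A⁻¹] = kg·m²·s⁻³·A⁻¹
  (b) kg·m²·s⁻³·A⁻¹
  (c) J·s⁻¹ = N·m·s⁻¹ = kg·m²·s⁻³
  (d) J·C⁻¹ = N·m·(s·A)⁻¹ = kg·m²·s⁻³·A⁻¹
  (e) [kg·m²·s⁻²·A⁻¹] / [s] = kg·m²·s⁻³·A⁻¹
All reduce to kg·m²·s⁻³·A⁻¹ except (c), which is kg·m²·s⁻³.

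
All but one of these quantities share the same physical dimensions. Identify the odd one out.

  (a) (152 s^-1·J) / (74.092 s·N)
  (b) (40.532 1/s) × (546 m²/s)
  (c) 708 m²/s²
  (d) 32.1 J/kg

(a)

Dimensions:
  (a) [kg·m²·s⁻³] / [kg·m·s⁻¹] = m·s⁻²
  (b) [s⁻¹] · [m²·s⁻¹] = m²·s⁻²
  (c) m²·s⁻²
  (d) J·kg⁻¹ = N·m·kg⁻¹ = m²·s⁻²
All reduce to m²·s⁻² except (a), which is m·s⁻².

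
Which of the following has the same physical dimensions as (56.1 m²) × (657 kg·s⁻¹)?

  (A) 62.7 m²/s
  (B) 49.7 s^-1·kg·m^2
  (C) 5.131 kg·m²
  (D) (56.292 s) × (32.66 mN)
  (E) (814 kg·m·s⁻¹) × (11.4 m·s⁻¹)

(B)

Reference: [m²] · [kg·s⁻¹] = kg·m²·s⁻¹.
Each option:
  (A) m²·s⁻¹
  (B) kg·m²·s⁻¹  ← same
  (C) kg·m²
  (D) [s] · [kg·m·s⁻²] = kg·m·s⁻¹
  (E) [kg·m·s⁻¹] · [m·s⁻¹] = kg·m²·s⁻²
Only (B) matches kg·m²·s⁻¹.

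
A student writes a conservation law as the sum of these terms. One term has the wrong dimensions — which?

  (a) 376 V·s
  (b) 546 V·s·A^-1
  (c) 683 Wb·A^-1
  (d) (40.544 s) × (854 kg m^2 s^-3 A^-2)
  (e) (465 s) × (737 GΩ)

(a)

Reduce each to base SI dimensions:
  (a) V·s = J·C⁻¹·s = kg·m²·s⁻²·A⁻¹
  (b) V·s·A⁻¹ = J·C⁻¹·s·A⁻¹ = kg·m²·s⁻²·A⁻²
  (c) Wb·A⁻¹ = V·s·A⁻¹ = kg·m²·s⁻²·A⁻²
  (d) [s] · [kg·m²·s⁻³·A⁻²] = kg·m²·s⁻²·A⁻²
  (e) [s] · [kg·m²·s⁻³·A⁻²] = kg·m²·s⁻²·A⁻²
All reduce to kg·m²·s⁻²·A⁻² except (a), which is kg·m²·s⁻²·A⁻¹.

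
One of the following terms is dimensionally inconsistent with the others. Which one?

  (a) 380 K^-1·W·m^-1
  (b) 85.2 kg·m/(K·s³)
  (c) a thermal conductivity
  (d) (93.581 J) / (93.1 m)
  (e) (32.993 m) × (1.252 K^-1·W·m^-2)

Dimensions:
  (a) W·m⁻¹·K⁻¹ = J·s⁻¹·m⁻¹·K⁻¹ = kg·m·s⁻³·K⁻¹
  (b) kg·m·s⁻³·K⁻¹
  (c) [thermal conductivity] = kg·m·s⁻³·K⁻¹
  (d) [kg·m²·s⁻²] / [m] = kg·m·s⁻²
  (e) [m] · [kg·s⁻³·K⁻¹] = kg·m·s⁻³·K⁻¹
All reduce to kg·m·s⁻³·K⁻¹ except (d), which is kg·m·s⁻².

(d)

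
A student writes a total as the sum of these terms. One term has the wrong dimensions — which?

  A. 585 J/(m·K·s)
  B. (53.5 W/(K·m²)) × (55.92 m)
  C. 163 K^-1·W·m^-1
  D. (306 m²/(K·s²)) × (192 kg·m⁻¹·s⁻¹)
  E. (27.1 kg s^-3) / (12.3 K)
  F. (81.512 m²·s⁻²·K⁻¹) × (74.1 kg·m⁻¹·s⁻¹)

E.

Dimensions:
  A. J·s⁻¹·m⁻¹·K⁻¹ = N·m·s⁻¹·m⁻¹·K⁻¹ = kg·m·s⁻³·K⁻¹
  B. [kg·s⁻³·K⁻¹] · [m] = kg·m·s⁻³·K⁻¹
  C. W·m⁻¹·K⁻¹ = J·s⁻¹·m⁻¹·K⁻¹ = kg·m·s⁻³·K⁻¹
  D. [m²·s⁻²·K⁻¹] · [kg·m⁻¹·s⁻¹] = kg·m·s⁻³·K⁻¹
  E. [kg·s⁻³] / [K] = kg·s⁻³·K⁻¹
  F. [m²·s⁻²·K⁻¹] · [kg·m⁻¹·s⁻¹] = kg·m·s⁻³·K⁻¹
All reduce to kg·m·s⁻³·K⁻¹ except E., which is kg·s⁻³·K⁻¹.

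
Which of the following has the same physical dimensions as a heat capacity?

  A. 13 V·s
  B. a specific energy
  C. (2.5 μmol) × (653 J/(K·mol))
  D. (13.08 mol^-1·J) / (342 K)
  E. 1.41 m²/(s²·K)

Reference: [heat capacity] = kg·m²·s⁻²·K⁻¹.
Each option:
  A. V·s = J·C⁻¹·s = kg·m²·s⁻²·A⁻¹
  B. [specific energy] = m²·s⁻²
  C. [mol] · [kg·m²·s⁻²·K⁻¹·mol⁻¹] = kg·m²·s⁻²·K⁻¹  ← same
  D. [kg·m²·s⁻²·mol⁻¹] / [K] = kg·m²·s⁻²·K⁻¹·mol⁻¹
  E. m²·s⁻²·K⁻¹
Only C. matches kg·m²·s⁻²·K⁻¹.

C.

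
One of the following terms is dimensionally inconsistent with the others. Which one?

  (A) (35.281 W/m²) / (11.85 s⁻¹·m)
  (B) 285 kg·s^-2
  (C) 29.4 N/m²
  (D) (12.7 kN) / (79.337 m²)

Work out the base dimensions of each:
  (A) [kg·s⁻³] / [m·s⁻¹] = kg·m⁻¹·s⁻²
  (B) kg·s⁻²
  (C) N·m⁻² = kg·m·s⁻²·m⁻² = kg·m⁻¹·s⁻²
  (D) [kg·m·s⁻²] / [m²] = kg·m⁻¹·s⁻²
All reduce to kg·m⁻¹·s⁻² except (B), which is kg·s⁻².

(B)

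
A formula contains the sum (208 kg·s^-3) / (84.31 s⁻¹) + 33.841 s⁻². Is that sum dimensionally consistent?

Expand each in SI base units:
  (208 kg·s^-3) / (84.31 s⁻¹):  [kg·s⁻³] / [s⁻¹] = kg·s⁻²
  33.841 s⁻²:  s⁻²
kg·s⁻² ≠ s⁻², so they cannot be added.

No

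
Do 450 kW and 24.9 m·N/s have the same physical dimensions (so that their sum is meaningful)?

Work out the base dimensions of each:
  450 kW:  W = J·s⁻¹ = kg·m²·s⁻³
  24.9 m·N/s:  N·m·s⁻¹ = kg·m·s⁻²·m·s⁻¹ = kg·m²·s⁻³
Both are kg·m²·s⁻³, so they have the same dimensions and can be added.

Yes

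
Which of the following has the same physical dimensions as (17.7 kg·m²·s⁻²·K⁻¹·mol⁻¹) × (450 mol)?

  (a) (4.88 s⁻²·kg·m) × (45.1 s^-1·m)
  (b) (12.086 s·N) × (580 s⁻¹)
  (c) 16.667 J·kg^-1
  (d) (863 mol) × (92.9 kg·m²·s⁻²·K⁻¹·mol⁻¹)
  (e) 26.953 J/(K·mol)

Reference: [kg·m²·s⁻²·K⁻¹·mol⁻¹] · [mol] = kg·m²·s⁻²·K⁻¹.
Each option:
  (a) [kg·m·s⁻²] · [m·s⁻¹] = kg·m²·s⁻³
  (b) [kg·m·s⁻¹] · [s⁻¹] = kg·m·s⁻²
  (c) J·kg⁻¹ = N·m·kg⁻¹ = m²·s⁻²
  (d) [mol] · [kg·m²·s⁻²·K⁻¹·mol⁻¹] = kg·m²·s⁻²·K⁻¹  ← same
  (e) J·mol⁻¹·K⁻¹ = N·m·mol⁻¹·K⁻¹ = kg·m²·s⁻²·K⁻¹·mol⁻¹
Only (d) matches kg·m²·s⁻²·K⁻¹.

(d)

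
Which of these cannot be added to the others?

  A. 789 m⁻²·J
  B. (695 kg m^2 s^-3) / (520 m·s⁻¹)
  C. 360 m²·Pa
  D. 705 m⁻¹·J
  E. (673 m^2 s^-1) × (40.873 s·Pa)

A.

Work out the base dimensions of each:
  A. J·m⁻² = N·m·m⁻² = kg·s⁻²
  B. [kg·m²·s⁻³] / [m·s⁻¹] = kg·m·s⁻²
  C. Pa·m² = N·m⁻²·m² = kg·m·s⁻²
  D. J·m⁻¹ = N·m·m⁻¹ = kg·m·s⁻²
  E. [m²·s⁻¹] · [kg·m⁻¹·s⁻¹] = kg·m·s⁻²
All reduce to kg·m·s⁻² except A., which is kg·s⁻².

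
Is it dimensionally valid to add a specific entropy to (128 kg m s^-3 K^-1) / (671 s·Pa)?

Yes

Reduce each to base SI dimensions:
  a specific entropy:  [specific entropy] = m²·s⁻²·K⁻¹
  (128 kg m s^-3 K^-1) / (671 s·Pa):  [kg·m·s⁻³·K⁻¹] / [kg·m⁻¹·s⁻¹] = m²·s⁻²·K⁻¹
Both are m²·s⁻²·K⁻¹, so they have the same dimensions and can be added.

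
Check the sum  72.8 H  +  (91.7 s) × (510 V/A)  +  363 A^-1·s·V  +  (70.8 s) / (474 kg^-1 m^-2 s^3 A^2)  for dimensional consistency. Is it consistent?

Yes

Work out the base dimensions of each:
  72.8 H:  H = V·s·A⁻¹ = kg·m²·s⁻²·A⁻²
  (91.7 s) × (510 V/A):  [s] · [kg·m²·s⁻³·A⁻²] = kg·m²·s⁻²·A⁻²
  363 A^-1·s·V:  V·s·A⁻¹ = J·C⁻¹·s·A⁻¹ = kg·m²·s⁻²·A⁻²
  (70.8 s) / (474 kg^-1 m^-2 s^3 A^2):  [s] / [kg⁻¹·m⁻²·s³·A²] = kg·m²·s⁻²·A⁻²
Every term reduces to kg·m²·s⁻²·A⁻².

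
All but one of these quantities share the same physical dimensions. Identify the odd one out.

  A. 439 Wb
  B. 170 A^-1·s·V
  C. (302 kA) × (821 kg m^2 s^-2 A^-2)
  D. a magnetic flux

B.

Expand each in SI base units:
  A. Wb = V·s = kg·m²·s⁻²·A⁻¹
  B. V·s·A⁻¹ = J·C⁻¹·s·A⁻¹ = kg·m²·s⁻²·A⁻²
  C. [A] · [kg·m²·s⁻²·A⁻²] = kg·m²·s⁻²·A⁻¹
  D. [magnetic flux] = kg·m²·s⁻²·A⁻¹
All reduce to kg·m²·s⁻²·A⁻¹ except B., which is kg·m²·s⁻²·A⁻².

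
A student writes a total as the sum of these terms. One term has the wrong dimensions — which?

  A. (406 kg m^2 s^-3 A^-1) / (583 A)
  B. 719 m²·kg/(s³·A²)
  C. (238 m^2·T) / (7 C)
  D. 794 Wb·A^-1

Expand each in SI base units:
  A. [kg·m²·s⁻³·A⁻¹] / [A] = kg·m²·s⁻³·A⁻²
  B. kg·m²·s⁻³·A⁻²
  C. [kg·m²·s⁻²·A⁻¹] / [s·A] = kg·m²·s⁻³·A⁻²
  D. Wb·A⁻¹ = V·s·A⁻¹ = kg·m²·s⁻²·A⁻²
All reduce to kg·m²·s⁻³·A⁻² except D., which is kg·m²·s⁻²·A⁻².

D.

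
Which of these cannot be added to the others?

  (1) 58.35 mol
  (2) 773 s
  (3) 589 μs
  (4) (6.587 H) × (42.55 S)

Reduce each to base SI dimensions:
  (1) mol
  (2) s
  (3) s
  (4) [kg·m²·s⁻²·A⁻²] · [kg⁻¹·m⁻²·s³·A²] = s
All reduce to s except (1), which is mol.

(1)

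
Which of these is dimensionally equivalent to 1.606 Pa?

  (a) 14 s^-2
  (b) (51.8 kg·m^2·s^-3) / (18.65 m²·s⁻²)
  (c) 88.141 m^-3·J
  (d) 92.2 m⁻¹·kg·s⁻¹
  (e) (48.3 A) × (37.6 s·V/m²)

Reference: Pa = N·m⁻² = kg·m⁻¹·s⁻².
Each option:
  (a) s⁻²
  (b) [kg·m²·s⁻³] / [m²·s⁻²] = kg·s⁻¹
  (c) J·m⁻³ = N·m·m⁻³ = kg·m⁻¹·s⁻²  ← same
  (d) kg·m⁻¹·s⁻¹
  (e) [A] · [kg·s⁻²·A⁻¹] = kg·s⁻²
Only (c) matches kg·m⁻¹·s⁻².

(c)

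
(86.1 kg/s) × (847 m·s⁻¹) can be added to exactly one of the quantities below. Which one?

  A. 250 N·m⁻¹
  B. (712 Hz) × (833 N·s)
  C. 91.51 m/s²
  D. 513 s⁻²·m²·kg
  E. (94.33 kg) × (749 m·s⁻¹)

B.

Reference: [kg·s⁻¹] · [m·s⁻¹] = kg·m·s⁻².
Each option:
  A. N·m⁻¹ = kg·m·s⁻²·m⁻¹ = kg·s⁻²
  B. [s⁻¹] · [kg·m·s⁻¹] = kg·m·s⁻²  ← same
  C. m·s⁻²
  D. kg·m²·s⁻²
  E. [kg] · [m·s⁻¹] = kg·m·s⁻¹
Only B. matches kg·m·s⁻².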